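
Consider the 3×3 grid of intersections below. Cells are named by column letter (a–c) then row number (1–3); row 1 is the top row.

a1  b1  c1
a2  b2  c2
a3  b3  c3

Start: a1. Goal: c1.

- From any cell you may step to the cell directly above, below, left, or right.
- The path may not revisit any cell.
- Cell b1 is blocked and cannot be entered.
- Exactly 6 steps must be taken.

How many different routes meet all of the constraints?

3

Need simple routes of exactly 6 moves from a1 to c1 (Manhattan distance 2, so 2 moves are spent on a detour and 2 undoing it).
Enumerating: a1 a2 a3 b3 b2 c2 c1 | a1 a2 a3 b3 c3 c2 c1 | a1 a2 b2 b3 c3 c2 c1.
That gives 3 routes.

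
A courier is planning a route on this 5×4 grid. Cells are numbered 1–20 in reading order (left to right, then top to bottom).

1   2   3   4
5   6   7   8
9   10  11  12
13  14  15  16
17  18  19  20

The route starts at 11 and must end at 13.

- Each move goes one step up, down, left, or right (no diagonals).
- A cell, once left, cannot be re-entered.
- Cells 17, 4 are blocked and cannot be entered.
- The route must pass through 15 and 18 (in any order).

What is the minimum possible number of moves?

Any route passes through 15 and 18 in some order between 11 and 13. Summing Manhattan distances along each leg and taking the cheapest ordering (11 → 15 → 18 → 13) gives a lower bound of 1 + 2 + 2 = 5 moves.
A route of 5 moves achieves this: 11 → 15 → 19 → 18 → 14 → 13.
Since 5 matches the lower bound, it is optimal.

5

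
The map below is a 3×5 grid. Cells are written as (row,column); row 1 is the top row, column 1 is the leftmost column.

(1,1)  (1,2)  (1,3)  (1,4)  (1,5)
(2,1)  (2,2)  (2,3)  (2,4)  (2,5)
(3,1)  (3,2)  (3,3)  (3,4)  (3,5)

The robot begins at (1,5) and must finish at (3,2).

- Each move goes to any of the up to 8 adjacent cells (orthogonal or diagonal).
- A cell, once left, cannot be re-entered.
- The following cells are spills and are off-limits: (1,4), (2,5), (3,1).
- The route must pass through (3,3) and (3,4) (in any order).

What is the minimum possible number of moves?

4

Any route passes through (3,3) and (3,4) in some order between (1,5) and (3,2). Summing Chebyshev distances along each leg and taking the cheapest ordering ((1,5) → (3,4) → (3,3) → (3,2)) gives a lower bound of 2 + 1 + 1 = 4 moves.
A route of 4 moves achieves this: (1,5) → (2,4) → (3,4) → (3,3) → (3,2).
Since 4 matches the lower bound, it is optimal.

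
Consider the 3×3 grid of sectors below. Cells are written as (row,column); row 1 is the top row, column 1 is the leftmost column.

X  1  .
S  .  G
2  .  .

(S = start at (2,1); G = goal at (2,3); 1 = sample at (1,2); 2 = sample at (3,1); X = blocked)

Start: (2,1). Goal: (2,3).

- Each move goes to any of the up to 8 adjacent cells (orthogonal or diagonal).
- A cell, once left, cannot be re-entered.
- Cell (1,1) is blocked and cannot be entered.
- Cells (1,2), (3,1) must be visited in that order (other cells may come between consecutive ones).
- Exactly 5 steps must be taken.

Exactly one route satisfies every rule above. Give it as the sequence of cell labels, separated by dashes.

The waypoints must appear in the order (1,2), (3,1), with no cell reused.
Route from (2,1): up-right 1 to (1,2), down 1 to (2,2), down-left 1 to (3,1), right 1 to (3,2), up-right 1 to (2,3) — 5 moves in all.
Check: order respected (1 at step 1, 2 at step 3); 5 moves as required.

(2,1) - (1,2) - (2,2) - (3,1) - (3,2) - (2,3)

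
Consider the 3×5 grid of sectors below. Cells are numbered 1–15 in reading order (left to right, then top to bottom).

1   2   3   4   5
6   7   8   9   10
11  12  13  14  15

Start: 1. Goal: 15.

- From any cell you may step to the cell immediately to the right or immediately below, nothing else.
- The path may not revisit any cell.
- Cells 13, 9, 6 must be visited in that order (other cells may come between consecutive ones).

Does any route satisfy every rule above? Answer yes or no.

no

9 lies above 13, so going from 13 to 9 would need an upward move — but moves only go right/down, so 13 cannot be visited before 9.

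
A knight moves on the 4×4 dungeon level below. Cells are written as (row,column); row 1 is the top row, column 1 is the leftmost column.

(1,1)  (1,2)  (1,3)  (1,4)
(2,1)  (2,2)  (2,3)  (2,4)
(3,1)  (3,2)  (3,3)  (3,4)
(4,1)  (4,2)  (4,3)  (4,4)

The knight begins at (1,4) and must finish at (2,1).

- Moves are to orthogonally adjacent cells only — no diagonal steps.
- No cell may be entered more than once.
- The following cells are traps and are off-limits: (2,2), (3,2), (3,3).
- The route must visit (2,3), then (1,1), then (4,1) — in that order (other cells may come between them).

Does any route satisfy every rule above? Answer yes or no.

Even ignoring the required order, no revisit-free route from (1,4) to (2,1) manages to pass through all of (2,3), (1,1), and (4,1): branching out from (1,4), every path either misses one of them or, having collected them, can no longer reach (2,1) without re-entering a cell.

no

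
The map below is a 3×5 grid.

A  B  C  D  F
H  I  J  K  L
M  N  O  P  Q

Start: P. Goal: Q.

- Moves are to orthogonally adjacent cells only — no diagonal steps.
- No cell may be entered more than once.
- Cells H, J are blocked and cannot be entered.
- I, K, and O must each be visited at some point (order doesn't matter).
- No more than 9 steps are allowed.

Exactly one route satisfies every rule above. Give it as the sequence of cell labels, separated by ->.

P -> O -> N -> I -> B -> C -> D -> K -> L -> Q

Any route must reach I, K, and O and still end at Q within 9 moves, so the order of the required stops is forced.
Route from P: 2× left (reaching N), 2× up (reaching B), 2× right (reaching D), down to K, right to L, down to Q — 9 moves in all.
Check: all required cells visited; 9 ≤ 9 moves.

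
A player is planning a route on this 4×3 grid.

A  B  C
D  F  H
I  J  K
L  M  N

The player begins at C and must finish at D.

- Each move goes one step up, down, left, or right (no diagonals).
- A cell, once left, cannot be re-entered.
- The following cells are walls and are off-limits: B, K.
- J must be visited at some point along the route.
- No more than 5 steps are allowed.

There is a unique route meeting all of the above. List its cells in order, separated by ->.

Any route must reach J and still end at D within 5 moves, so the order of the required stops is forced.
Route from C: down 1 to H, left 1 to F, down 1 to J, left 1 to I, up 1 to D — 5 moves in all.
Check: all required cells visited; 5 ≤ 5 moves.

C -> H -> F -> J -> I -> D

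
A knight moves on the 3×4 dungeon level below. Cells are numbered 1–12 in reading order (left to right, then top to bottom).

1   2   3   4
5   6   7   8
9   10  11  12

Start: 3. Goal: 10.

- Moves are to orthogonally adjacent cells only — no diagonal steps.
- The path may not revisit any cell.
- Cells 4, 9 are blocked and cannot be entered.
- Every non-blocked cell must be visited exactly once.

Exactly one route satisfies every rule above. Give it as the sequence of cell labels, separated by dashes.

Need to visit all 10 open cells exactly once, starting at 3 and ending at 10.
Route from 3: left 2 to 1, down 1 to 5, right 3 to 8, down 1 to 12, left 2 to 10 — 9 moves in all.
Check: all 10 open cells covered.

3 - 2 - 1 - 5 - 6 - 7 - 8 - 12 - 11 - 10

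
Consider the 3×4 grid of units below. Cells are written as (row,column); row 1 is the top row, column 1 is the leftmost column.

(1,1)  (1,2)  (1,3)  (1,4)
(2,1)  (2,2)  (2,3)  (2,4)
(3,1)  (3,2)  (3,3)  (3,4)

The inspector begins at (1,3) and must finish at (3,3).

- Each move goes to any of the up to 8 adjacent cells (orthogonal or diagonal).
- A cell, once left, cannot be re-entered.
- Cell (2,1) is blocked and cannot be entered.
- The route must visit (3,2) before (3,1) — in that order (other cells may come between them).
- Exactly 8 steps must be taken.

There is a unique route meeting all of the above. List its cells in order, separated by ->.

(1,3) -> (1,4) -> (2,4) -> (3,4) -> (2,3) -> (3,2) -> (3,1) -> (2,2) -> (3,3)

The waypoints must appear in the order (3,2), (3,1), with no cell reused.
Route from (1,3): right to (1,4), 2× down (reaching (3,4)), up-left to (2,3), down-left to (3,2), left to (3,1), up-right to (2,2), down-right to (3,3) — 8 moves in all.
Check: order respected ((3,2) at step 5, (3,1) at step 6); 8 moves as required.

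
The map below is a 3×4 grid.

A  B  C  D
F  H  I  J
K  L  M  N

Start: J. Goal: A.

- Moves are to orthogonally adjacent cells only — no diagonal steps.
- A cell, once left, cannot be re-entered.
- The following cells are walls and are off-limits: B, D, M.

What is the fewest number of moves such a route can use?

4

The Manhattan distance from J to A is |2−1| + |4−1| = 4, so at least 4 moves are needed.
A route of 4 moves achieves this: J → I → H → F → A.
Since 4 matches the lower bound, it is optimal.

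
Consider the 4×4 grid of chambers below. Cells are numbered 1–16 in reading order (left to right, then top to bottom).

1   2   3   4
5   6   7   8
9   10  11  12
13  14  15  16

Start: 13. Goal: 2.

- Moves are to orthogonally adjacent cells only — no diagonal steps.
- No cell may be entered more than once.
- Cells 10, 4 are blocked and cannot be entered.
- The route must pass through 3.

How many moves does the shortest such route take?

Any route passes through 3 somewhere between 13 and 2. Summing Manhattan distances along the two legs (13 → 3 → 2) gives a lower bound of 5 + 1 = 6 moves.
A route of 6 moves achieves this: 13 → 9 → 5 → 6 → 7 → 3 → 2.
Since 6 matches the lower bound, it is optimal.

6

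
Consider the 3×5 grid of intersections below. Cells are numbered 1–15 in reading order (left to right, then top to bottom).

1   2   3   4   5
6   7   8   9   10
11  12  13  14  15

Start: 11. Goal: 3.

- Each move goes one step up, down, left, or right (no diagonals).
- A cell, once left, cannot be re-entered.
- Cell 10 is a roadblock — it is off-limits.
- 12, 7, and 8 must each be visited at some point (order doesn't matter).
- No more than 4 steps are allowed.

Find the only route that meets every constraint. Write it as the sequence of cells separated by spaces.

The budget equals the shortest possible length, so every move has to be on a shortest route through the required cells.
Route from 11: right to 12, up to 7, right to 8, up to 3 — 4 moves in all.
Check: all required cells visited; 4 ≤ 4 moves.

11 12 7 8 3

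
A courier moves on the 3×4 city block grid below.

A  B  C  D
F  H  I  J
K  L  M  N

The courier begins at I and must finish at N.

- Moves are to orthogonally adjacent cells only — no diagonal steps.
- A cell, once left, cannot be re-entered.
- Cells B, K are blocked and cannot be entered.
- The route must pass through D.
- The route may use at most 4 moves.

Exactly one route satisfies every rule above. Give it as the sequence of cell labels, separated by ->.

The budget equals the shortest possible length, so every move has to be on a shortest route through the required cells.
Route from I: up 1 to C, right 1 to D, down 2 to N — 4 moves in all.
Check: all required cells visited; 4 ≤ 4 moves.

I -> C -> D -> J -> N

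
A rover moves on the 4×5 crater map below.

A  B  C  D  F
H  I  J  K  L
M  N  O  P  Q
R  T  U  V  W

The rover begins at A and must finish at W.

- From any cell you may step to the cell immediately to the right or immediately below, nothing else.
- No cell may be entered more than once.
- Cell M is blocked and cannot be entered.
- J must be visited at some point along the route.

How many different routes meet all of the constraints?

18

A right/down-only route from A to W makes exactly 3 down-moves and 4 right-moves in some order.
With no other constraints that would be C(7,3) = 35 routes.
Split at J and multiply the segment counts (each segment already excludes blocked cells): A→J: 3; J→W: 6; product = 18.
That gives 18 routes.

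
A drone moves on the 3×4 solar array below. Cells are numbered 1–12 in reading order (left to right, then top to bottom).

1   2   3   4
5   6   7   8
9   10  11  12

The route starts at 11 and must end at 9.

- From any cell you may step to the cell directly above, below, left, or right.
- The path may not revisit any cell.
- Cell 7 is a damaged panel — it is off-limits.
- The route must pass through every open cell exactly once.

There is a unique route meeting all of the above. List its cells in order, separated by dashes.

Need to visit all 11 open cells exactly once, starting at 11 and ending at 9.
Cell 1 has only two open neighbours (5 and 2), so the path must pass straight through it: one of those is the cell it's entered from and the other is where it exits.
Route from 11: right to 12, 2× up (reaching 4), 3× left (reaching 1), down to 5, right to 6, down to 10, left to 9 — 10 moves in all.
Check: all 11 open cells covered.

11 - 12 - 8 - 4 - 3 - 2 - 1 - 5 - 6 - 10 - 9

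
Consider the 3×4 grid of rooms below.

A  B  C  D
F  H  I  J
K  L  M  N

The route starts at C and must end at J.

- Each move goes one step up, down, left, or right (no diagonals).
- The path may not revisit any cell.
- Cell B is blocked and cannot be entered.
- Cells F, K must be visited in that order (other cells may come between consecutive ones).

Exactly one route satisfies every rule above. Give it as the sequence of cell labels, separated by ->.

C -> I -> H -> F -> K -> L -> M -> N -> J

The waypoints must appear in the order F, K, with no cell reused.
Route from C: down 1 to I, left 2 to F, down 1 to K, right 3 to N, up 1 to J — 8 moves in all.
Check: order respected (F at step 3, K at step 4).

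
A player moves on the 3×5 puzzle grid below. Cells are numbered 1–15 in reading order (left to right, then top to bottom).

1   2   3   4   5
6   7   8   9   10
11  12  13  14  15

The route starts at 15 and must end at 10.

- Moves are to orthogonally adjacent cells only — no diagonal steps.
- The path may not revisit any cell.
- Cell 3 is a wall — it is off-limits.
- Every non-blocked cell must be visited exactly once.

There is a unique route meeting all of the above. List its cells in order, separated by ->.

Need to visit all 14 open cells exactly once, starting at 15 and ending at 10.
Cell 11 has only two open neighbours (6 and 12), so the path must pass straight through it: one of those is the cell it's entered from and the other is where it exits.
Route from 15: left 4 to 11, up 2 to 1, right 1 to 2, down 1 to 7, right 2 to 9, up 1 to 4, right 1 to 5, down 1 to 10 — 13 moves in all.
Check: all 14 open cells covered.

15 -> 14 -> 13 -> 12 -> 11 -> 6 -> 1 -> 2 -> 7 -> 8 -> 9 -> 4 -> 5 -> 10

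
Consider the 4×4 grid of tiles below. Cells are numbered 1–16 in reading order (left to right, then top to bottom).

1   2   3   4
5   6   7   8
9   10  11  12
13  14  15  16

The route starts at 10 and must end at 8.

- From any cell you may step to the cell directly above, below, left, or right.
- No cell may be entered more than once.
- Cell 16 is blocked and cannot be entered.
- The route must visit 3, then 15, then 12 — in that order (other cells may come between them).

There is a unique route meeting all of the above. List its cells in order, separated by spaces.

The waypoints must appear in the order 3, 15, 12, with no cell reused.
Route from 10: up to 6, right to 7, up to 3, 2× left (reaching 1), 3× down (reaching 13), 2× right (reaching 15), up to 11, right to 12, up to 8 — 13 moves in all.
Check: order respected (3 at step 3, 15 at step 10, 12 at step 12).

10 6 7 3 2 1 5 9 13 14 15 11 12 8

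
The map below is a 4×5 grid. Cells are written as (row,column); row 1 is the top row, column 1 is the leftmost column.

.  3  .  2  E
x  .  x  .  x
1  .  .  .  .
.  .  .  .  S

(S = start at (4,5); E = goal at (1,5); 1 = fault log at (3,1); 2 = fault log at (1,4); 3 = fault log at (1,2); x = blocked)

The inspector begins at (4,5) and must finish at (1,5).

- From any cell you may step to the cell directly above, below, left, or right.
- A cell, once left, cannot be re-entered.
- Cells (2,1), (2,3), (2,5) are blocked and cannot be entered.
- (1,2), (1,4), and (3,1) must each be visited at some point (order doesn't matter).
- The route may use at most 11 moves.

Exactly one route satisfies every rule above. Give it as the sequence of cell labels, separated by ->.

(4,5) -> (4,4) -> (4,3) -> (4,2) -> (4,1) -> (3,1) -> (3,2) -> (2,2) -> (1,2) -> (1,3) -> (1,4) -> (1,5)

Any route must reach (1,2), (1,4), and (3,1) and still end at (1,5) within 11 moves, so the order of the required stops is forced.
Route from (4,5): 4× left (reaching (4,1)), up to (3,1), right to (3,2), 2× up (reaching (1,2)), 3× right (reaching (1,5)) — 11 moves in all.
Check: all required cells visited; 11 ≤ 11 moves.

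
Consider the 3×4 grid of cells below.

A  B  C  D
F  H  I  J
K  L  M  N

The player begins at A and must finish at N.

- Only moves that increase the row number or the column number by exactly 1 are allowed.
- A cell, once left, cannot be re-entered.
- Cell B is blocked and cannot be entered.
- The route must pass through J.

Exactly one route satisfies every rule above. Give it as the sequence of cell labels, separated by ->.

Moves only go right or down, so the column and row indices never decrease.
Route from A: down to F, 3× right (reaching J), down to N — 5 moves in all.
Check: all required cells visited.

A -> F -> H -> I -> J -> N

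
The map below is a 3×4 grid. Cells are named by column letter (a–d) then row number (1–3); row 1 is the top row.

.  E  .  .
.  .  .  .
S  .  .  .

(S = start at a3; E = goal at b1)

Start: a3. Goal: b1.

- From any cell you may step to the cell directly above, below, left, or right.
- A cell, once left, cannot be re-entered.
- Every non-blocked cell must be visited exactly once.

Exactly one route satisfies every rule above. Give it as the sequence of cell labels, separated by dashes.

a3 - b3 - c3 - d3 - d2 - d1 - c1 - c2 - b2 - a2 - a1 - b1

Need to visit all 12 open cells exactly once, starting at a3 and ending at b1.
Cell d1 has only two open neighbours (d2 and c1), so the path must pass straight through it: one of those is the cell it's entered from and the other is where it exits.
Route from a3: 3× right (reaching d3), 2× up (reaching d1), left to c1, down to c2, 2× left (reaching a2), up to a1, right to b1 — 11 moves in all.
Check: all 12 open cells covered.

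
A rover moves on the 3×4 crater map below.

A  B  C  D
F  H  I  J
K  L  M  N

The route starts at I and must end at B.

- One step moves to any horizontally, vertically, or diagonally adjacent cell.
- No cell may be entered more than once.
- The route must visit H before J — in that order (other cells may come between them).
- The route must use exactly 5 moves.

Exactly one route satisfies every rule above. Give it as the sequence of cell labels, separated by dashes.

The waypoints must appear in the order H, J, with no cell reused.
Route from I: left 1 to H, down-right 1 to M, up-right 1 to J, up-left 1 to C, left 1 to B — 5 moves in all.
Check: order respected (H at step 1, J at step 3); 5 moves as required.

I - H - M - J - C - B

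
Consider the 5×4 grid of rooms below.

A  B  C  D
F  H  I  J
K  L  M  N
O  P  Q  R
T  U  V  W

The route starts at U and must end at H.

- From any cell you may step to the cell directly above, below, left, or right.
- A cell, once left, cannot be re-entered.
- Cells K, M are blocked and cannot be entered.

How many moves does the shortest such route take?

The Manhattan distance from U to H is |5−2| + |2−2| = 3, so at least 3 moves are needed.
A route of 3 moves achieves this: U → P → L → H.
Since 3 matches the lower bound, it is optimal.

3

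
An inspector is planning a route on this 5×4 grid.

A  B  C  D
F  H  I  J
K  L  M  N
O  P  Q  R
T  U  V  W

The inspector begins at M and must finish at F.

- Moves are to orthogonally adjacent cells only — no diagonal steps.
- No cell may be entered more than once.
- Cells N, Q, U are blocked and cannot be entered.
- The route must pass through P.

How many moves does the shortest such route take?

5

Any route passes through P somewhere between M and F. Summing Manhattan distances along the two legs (M → P → F) gives a lower bound of 2 + 3 = 5 moves.
A route of 5 moves achieves this: M → L → P → O → K → F.
Since 5 matches the lower bound, it is optimal.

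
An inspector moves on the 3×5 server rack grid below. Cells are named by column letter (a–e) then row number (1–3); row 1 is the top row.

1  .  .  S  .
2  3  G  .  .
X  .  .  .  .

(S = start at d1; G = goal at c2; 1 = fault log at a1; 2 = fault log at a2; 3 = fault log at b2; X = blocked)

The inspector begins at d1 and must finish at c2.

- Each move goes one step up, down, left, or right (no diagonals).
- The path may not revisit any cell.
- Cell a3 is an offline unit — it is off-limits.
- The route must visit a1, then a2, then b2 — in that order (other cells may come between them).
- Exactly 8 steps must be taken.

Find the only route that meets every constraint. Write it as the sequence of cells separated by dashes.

The waypoints must appear in the order a1, a2, b2, with no cell reused.
Route from d1: 3× left (reaching a1), down to a2, right to b2, down to b3, right to c3, up to c2 — 8 moves in all.
Check: order respected (1 at step 3, 2 at step 4, 3 at step 5); 8 moves as required.

d1 - c1 - b1 - a1 - a2 - b2 - b3 - c3 - c2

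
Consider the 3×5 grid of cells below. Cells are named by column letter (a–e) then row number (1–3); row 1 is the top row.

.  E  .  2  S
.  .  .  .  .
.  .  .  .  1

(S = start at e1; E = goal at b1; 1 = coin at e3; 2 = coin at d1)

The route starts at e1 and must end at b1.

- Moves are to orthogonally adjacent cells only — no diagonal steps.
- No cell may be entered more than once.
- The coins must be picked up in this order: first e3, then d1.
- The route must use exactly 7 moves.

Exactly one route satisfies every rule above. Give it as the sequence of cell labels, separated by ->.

e1 -> e2 -> e3 -> d3 -> d2 -> d1 -> c1 -> b1

The waypoints must appear in the order e3, d1, with no cell reused.
Route from e1: 2× down (reaching e3), left to d3, 2× up (reaching d1), 2× left (reaching b1) — 7 moves in all.
Check: order respected (1 at step 2, 2 at step 5); 7 moves as required.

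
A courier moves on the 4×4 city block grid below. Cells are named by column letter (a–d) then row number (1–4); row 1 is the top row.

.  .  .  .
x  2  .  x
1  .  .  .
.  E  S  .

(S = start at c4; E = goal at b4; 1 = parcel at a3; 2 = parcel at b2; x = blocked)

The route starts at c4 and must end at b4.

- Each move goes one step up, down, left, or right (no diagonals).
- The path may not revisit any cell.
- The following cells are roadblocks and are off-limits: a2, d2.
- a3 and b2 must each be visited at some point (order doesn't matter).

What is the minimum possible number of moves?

Any route passes through a3 and b2 in some order between c4 and b4. Summing Manhattan distances along each leg and taking the cheapest ordering (c4 → a3 → b2 → b4) gives a lower bound of 3 + 2 + 2 = 7 moves.
A route of 7 moves achieves this: c4 → c3 → c2 → b2 → b3 → a3 → a4 → b4.
Since 7 matches the lower bound, it is optimal.

7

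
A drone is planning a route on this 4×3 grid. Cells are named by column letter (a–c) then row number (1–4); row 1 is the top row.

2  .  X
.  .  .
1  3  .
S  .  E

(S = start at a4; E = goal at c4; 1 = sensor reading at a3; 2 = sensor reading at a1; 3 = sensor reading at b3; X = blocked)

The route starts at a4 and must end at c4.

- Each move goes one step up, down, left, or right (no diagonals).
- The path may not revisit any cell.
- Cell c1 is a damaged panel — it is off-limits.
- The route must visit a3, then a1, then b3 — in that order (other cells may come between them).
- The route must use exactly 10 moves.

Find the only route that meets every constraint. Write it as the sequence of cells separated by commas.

The waypoints must appear in the order a3, a1, b3, with no cell reused.
Route from a4: up 3 to a1, right 1 to b1, down 1 to b2, right 1 to c2, down 1 to c3, left 1 to b3, down 1 to b4, right 1 to c4 — 10 moves in all.
Check: order respected (1 at step 1, 2 at step 3, 3 at step 8); 10 moves as required.

a4, a3, a2, a1, b1, b2, c2, c3, b3, b4, c4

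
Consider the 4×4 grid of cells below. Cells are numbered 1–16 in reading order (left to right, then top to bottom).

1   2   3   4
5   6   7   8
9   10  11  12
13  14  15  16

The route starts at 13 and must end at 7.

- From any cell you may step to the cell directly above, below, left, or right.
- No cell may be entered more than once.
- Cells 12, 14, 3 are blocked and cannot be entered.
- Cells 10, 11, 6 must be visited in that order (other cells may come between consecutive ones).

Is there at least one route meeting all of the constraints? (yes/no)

Ignoring the required order, 2 revisit-free routes from 13 to 7 pass through all of 10, 11, and 6; the waypoint orders that occur are 6 → 10 → 11 (2) — never 10 → 11 → 6.

no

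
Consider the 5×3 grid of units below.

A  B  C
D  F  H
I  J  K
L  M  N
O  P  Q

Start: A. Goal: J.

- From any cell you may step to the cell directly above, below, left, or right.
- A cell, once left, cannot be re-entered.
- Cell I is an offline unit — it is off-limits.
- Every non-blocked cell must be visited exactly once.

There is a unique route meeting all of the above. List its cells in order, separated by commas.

A, D, F, B, C, H, K, N, Q, P, O, L, M, J

Need to visit all 14 open cells exactly once, starting at A and ending at J.
Cell C has only two open neighbours (H and B), so the path must pass straight through it: one of those is the cell it's entered from and the other is where it exits.
Route from A: down 1 to D, right 1 to F, up 1 to B, right 1 to C, down 4 to Q, left 2 to O, up 1 to L, right 1 to M, up 1 to J — 13 moves in all.
Check: all 14 open cells covered.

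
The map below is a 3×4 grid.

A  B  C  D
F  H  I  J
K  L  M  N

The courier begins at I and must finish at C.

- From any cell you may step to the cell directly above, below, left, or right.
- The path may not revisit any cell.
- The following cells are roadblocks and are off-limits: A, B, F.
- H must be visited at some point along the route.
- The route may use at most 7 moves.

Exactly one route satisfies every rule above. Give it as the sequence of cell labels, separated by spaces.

I H L M N J D C

Any route must reach H and still end at C within 7 moves, so the order of the required stops is forced.
Route from I: left to H, down to L, 2× right (reaching N), 2× up (reaching D), left to C — 7 moves in all.
Check: all required cells visited; 7 ≤ 7 moves.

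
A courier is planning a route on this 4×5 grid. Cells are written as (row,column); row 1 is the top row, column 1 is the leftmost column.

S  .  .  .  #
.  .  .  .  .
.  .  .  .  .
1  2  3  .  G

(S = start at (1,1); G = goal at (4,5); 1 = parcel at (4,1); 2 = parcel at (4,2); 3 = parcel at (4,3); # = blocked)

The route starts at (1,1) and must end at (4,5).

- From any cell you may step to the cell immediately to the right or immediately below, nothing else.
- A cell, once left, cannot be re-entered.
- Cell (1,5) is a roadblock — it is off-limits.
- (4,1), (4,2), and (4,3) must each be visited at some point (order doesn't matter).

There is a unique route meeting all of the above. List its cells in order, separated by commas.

Moves only go right or down, so the column and row indices never decrease.
Route from (1,1): 3× down (reaching (4,1)), 4× right (reaching (4,5)) — 7 moves in all.
Check: all required cells visited.

(1,1), (2,1), (3,1), (4,1), (4,2), (4,3), (4,4), (4,5)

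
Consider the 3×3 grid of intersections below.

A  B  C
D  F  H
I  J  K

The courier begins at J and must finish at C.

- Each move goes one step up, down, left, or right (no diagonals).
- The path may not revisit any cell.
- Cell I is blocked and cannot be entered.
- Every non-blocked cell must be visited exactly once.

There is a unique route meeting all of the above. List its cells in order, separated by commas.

J, K, H, F, D, A, B, C

Need to visit all 8 open cells exactly once, starting at J and ending at C.
Cell D has only two open neighbours (A and F), so the path must pass straight through it: one of those is the cell it's entered from and the other is where it exits.
Route from J: right to K, up to H, 2× left (reaching D), up to A, 2× right (reaching C) — 7 moves in all.
Check: all 8 open cells covered.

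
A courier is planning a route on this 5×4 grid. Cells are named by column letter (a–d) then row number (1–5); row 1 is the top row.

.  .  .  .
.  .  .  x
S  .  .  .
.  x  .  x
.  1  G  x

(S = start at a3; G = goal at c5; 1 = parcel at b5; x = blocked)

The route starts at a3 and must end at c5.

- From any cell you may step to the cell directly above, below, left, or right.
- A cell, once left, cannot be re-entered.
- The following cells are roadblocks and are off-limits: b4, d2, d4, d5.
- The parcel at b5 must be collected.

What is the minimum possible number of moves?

4

Any route passes through b5 somewhere between a3 and c5. Summing Manhattan distances along the two legs (a3 → b5 → c5) gives a lower bound of 3 + 1 = 4 moves.
A route of 4 moves achieves this: a3 → a4 → a5 → b5 → c5.
Since 4 matches the lower bound, it is optimal.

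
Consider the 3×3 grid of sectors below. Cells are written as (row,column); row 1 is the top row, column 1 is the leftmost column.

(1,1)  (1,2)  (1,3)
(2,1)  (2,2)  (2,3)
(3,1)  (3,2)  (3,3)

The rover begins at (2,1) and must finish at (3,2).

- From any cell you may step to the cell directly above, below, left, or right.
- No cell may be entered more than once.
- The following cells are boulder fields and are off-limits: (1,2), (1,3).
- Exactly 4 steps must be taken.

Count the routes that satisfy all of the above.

Need simple routes of exactly 4 moves from (2,1) to (3,2) (Manhattan distance 2, so 1 moves are spent on a detour and 1 undoing it).
Enumerating: (2,1) (2,2) (2,3) (3,3) (3,2).
That gives 1 route.

1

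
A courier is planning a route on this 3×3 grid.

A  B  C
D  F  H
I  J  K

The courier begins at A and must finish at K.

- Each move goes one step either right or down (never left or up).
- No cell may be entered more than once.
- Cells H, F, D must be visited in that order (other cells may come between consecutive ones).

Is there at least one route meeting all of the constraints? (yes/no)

F lies to the left of H, so going from H to F would need a leftward move — but moves only go right/down, so H cannot be visited before F.

no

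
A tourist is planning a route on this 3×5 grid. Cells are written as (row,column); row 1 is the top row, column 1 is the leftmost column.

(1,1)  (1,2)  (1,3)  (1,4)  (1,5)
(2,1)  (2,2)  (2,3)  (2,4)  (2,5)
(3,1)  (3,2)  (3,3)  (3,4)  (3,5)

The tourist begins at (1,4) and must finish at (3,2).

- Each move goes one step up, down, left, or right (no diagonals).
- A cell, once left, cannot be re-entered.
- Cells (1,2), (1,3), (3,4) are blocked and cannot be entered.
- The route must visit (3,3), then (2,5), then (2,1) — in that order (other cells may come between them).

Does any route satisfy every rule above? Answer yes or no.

no

Even ignoring the required order, no revisit-free route from (1,4) to (3,2) manages to pass through all of (3,3), (2,5), and (2,1): branching out from (1,4), every path either misses one of them or, having collected them, can no longer reach (3,2) without re-entering a cell.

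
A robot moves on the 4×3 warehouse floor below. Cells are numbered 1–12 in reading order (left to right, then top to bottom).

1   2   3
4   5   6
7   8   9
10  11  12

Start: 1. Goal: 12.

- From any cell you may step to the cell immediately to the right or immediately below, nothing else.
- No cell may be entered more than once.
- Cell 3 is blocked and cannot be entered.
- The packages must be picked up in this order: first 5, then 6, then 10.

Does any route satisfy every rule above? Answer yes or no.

10 lies to the left of 6, so going from 6 to 10 would need a leftward move — but moves only go right/down, so 6 cannot be visited before 10.

no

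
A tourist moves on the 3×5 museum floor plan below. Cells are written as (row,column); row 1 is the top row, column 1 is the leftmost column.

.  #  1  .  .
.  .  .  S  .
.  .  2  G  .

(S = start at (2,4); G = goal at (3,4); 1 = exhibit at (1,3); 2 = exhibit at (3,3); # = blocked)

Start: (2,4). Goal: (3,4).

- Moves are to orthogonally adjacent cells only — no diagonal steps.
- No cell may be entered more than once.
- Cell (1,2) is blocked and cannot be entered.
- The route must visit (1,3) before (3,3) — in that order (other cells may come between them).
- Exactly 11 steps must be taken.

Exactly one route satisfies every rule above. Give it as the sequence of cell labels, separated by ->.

The waypoints must appear in the order (1,3), (3,3), with no cell reused.
Route from (2,4): right to (2,5), up to (1,5), 2× left (reaching (1,3)), down to (2,3), 2× left (reaching (2,1)), down to (3,1), 3× right (reaching (3,4)) — 11 moves in all.
Check: order respected (1 at step 4, 2 at step 10); 11 moves as required.

(2,4) -> (2,5) -> (1,5) -> (1,4) -> (1,3) -> (2,3) -> (2,2) -> (2,1) -> (3,1) -> (3,2) -> (3,3) -> (3,4)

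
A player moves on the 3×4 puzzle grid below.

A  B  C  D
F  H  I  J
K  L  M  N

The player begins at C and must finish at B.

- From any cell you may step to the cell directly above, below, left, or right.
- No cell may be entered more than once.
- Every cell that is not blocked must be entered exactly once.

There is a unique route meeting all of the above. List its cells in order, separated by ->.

Need to visit all 12 open cells exactly once, starting at C and ending at B.
Cell A has only two open neighbours (F and B), so the path must pass straight through it: one of those is the cell it's entered from and the other is where it exits.
Route from C: right to D, 2× down (reaching N), left to M, up to I, left to H, down to L, left to K, 2× up (reaching A), right to B — 11 moves in all.
Check: all 12 open cells covered.

C -> D -> J -> N -> M -> I -> H -> L -> K -> F -> A -> B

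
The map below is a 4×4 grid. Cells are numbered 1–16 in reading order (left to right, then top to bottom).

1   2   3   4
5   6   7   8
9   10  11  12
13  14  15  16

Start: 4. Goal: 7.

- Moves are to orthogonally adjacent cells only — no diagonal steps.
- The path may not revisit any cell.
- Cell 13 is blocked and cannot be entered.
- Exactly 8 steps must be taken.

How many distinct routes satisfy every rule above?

12

Need simple routes of exactly 8 moves from 4 to 7 (Manhattan distance 2, so 3 moves are spent on a detour and 3 undoing it).
Branch systematically from the start, pruning whenever the remaining move budget drops below the Manhattan distance to 7 or differs from it in parity. Grouping the completions by first move — via 8: 6; via 3: 6 — and summing: 6 + 6 = 12.
That gives 12 routes.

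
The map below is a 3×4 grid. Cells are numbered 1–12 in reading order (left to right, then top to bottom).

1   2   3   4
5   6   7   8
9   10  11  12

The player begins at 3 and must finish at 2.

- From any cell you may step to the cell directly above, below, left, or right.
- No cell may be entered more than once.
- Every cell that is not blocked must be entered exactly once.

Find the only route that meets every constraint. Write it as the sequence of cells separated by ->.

Need to visit all 12 open cells exactly once, starting at 3 and ending at 2.
Route from 3: right 1 to 4, down 2 to 12, left 1 to 11, up 1 to 7, left 1 to 6, down 1 to 10, left 1 to 9, up 2 to 1, right 1 to 2 — 11 moves in all.
Check: all 12 open cells covered.

3 -> 4 -> 8 -> 12 -> 11 -> 7 -> 6 -> 10 -> 9 -> 5 -> 1 -> 2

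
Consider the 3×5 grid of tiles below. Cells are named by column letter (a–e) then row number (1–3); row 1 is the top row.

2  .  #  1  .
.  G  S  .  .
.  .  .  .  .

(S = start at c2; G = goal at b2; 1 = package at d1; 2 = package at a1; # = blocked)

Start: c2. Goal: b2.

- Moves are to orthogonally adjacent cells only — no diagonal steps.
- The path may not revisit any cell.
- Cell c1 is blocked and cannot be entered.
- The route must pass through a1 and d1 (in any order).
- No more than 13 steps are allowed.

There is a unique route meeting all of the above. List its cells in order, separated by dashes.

The 13-move cap with required stops at a1, d1 leaves no slack for detours.
Route from c2: right 1 to d2, up 1 to d1, right 1 to e1, down 2 to e3, left 4 to a3, up 2 to a1, right 1 to b1, down 1 to b2 — 13 moves in all.
Check: all required cells visited; 13 ≤ 13 moves.

c2 - d2 - d1 - e1 - e2 - e3 - d3 - c3 - b3 - a3 - a2 - a1 - b1 - b2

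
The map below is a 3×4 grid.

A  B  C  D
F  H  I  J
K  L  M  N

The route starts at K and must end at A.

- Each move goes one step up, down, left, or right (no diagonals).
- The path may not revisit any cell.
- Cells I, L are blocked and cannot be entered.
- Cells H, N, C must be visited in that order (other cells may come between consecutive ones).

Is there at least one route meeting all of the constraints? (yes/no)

Even ignoring the required order, no revisit-free route from K to A manages to pass through all of H, N, and C: branching out from K, every path either misses one of them or, having collected them, can no longer reach A without re-entering a cell.

no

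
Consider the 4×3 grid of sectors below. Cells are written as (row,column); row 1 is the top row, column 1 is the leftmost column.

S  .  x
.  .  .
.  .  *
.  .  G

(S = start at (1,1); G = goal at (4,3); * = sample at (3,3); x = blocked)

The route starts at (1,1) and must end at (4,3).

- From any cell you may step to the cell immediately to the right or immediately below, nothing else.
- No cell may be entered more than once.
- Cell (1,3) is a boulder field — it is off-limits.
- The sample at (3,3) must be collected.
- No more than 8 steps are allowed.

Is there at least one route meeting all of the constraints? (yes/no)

yes

One route that works: (1,1) → (2,1) → (3,1) → (3,2) → (3,3) → (4,3).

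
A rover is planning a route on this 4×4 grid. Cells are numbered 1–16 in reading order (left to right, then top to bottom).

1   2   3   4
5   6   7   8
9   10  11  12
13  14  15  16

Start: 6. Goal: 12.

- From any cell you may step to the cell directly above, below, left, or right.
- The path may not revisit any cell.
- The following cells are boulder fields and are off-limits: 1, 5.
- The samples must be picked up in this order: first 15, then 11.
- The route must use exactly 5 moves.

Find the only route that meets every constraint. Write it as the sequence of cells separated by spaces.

6 10 14 15 11 12

The waypoints must appear in the order 15, 11, with no cell reused.
Route from 6: down 2 to 14, right 1 to 15, up 1 to 11, right 1 to 12 — 5 moves in all.
Check: order respected (15 at step 3, 11 at step 4); 5 moves as required.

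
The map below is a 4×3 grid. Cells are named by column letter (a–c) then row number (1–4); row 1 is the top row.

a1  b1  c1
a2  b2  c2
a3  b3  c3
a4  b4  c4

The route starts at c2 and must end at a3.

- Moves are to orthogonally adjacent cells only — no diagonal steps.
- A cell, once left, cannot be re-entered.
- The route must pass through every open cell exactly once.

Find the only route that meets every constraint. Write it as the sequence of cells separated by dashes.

c2 - c1 - b1 - a1 - a2 - b2 - b3 - c3 - c4 - b4 - a4 - a3

Need to visit all 12 open cells exactly once, starting at c2 and ending at a3.
Cell a4 has only two open neighbours (a3 and b4), so the path must pass straight through it: one of those is the cell it's entered from and the other is where it exits.
Route from c2: up to c1, 2× left (reaching a1), down to a2, right to b2, down to b3, right to c3, down to c4, 2× left (reaching a4), up to a3 — 11 moves in all.
Check: all 12 open cells covered.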